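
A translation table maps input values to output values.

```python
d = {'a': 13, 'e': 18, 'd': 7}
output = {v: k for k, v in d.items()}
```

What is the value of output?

Step 1: Invert dict (swap keys and values):
  'a': 13 -> 13: 'a'
  'e': 18 -> 18: 'e'
  'd': 7 -> 7: 'd'
Therefore output = {13: 'a', 18: 'e', 7: 'd'}.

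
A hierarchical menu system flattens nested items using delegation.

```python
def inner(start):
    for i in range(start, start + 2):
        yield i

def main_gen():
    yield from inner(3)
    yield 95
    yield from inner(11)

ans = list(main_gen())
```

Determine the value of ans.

Step 1: main_gen() delegates to inner(3):
  yield 3
  yield 4
Step 2: yield 95
Step 3: Delegates to inner(11):
  yield 11
  yield 12
Therefore ans = [3, 4, 95, 11, 12].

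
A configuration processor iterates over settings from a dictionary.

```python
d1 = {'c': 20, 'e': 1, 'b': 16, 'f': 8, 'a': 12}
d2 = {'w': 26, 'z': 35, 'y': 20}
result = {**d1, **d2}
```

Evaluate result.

Step 1: Merge d1 and d2 (d2 values override on key conflicts).
Step 2: d1 has keys ['c', 'e', 'b', 'f', 'a'], d2 has keys ['w', 'z', 'y'].
Therefore result = {'c': 20, 'e': 1, 'b': 16, 'f': 8, 'a': 12, 'w': 26, 'z': 35, 'y': 20}.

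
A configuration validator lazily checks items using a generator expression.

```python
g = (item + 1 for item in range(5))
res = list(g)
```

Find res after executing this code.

Step 1: For each item in range(5), compute item+1:
  item=0: 0+1 = 1
  item=1: 1+1 = 2
  item=2: 2+1 = 3
  item=3: 3+1 = 4
  item=4: 4+1 = 5
Therefore res = [1, 2, 3, 4, 5].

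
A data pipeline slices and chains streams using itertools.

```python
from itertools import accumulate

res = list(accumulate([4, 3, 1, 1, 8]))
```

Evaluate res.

Step 1: accumulate computes running sums:
  + 4 = 4
  + 3 = 7
  + 1 = 8
  + 1 = 9
  + 8 = 17
Therefore res = [4, 7, 8, 9, 17].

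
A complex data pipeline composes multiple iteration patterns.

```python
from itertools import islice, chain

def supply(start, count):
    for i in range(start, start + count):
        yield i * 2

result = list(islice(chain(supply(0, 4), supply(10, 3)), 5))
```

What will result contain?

Step 1: supply(0, 4) yields [0, 2, 4, 6].
Step 2: supply(10, 3) yields [20, 22, 24].
Step 3: chain concatenates: [0, 2, 4, 6, 20, 22, 24].
Step 4: islice takes first 5: [0, 2, 4, 6, 20].
Therefore result = [0, 2, 4, 6, 20].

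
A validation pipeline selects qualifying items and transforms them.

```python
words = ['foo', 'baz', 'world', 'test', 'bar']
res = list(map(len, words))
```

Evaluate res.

Step 1: Map len() to each word:
  'foo' -> 3
  'baz' -> 3
  'world' -> 5
  'test' -> 4
  'bar' -> 3
Therefore res = [3, 3, 5, 4, 3].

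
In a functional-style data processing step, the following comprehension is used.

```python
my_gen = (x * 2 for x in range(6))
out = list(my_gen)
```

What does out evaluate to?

Step 1: For each x in range(6), compute x*2:
  x=0: 0*2 = 0
  x=1: 1*2 = 2
  x=2: 2*2 = 4
  x=3: 3*2 = 6
  x=4: 4*2 = 8
  x=5: 5*2 = 10
Therefore out = [0, 2, 4, 6, 8, 10].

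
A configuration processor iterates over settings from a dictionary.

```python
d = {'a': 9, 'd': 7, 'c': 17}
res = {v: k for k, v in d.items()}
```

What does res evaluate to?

Step 1: Invert dict (swap keys and values):
  'a': 9 -> 9: 'a'
  'd': 7 -> 7: 'd'
  'c': 17 -> 17: 'c'
Therefore res = {9: 'a', 7: 'd', 17: 'c'}.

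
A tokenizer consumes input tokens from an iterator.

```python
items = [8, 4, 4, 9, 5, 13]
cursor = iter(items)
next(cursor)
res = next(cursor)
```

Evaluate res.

Step 1: Create iterator over [8, 4, 4, 9, 5, 13].
Step 2: next() consumes 8.
Step 3: next() returns 4.
Therefore res = 4.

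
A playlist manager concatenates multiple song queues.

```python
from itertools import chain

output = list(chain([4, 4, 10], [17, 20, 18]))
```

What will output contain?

Step 1: chain() concatenates iterables: [4, 4, 10] + [17, 20, 18].
Therefore output = [4, 4, 10, 17, 20, 18].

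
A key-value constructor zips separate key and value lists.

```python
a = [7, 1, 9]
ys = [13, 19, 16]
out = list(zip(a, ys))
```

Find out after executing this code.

Step 1: zip pairs elements at same index:
  Index 0: (7, 13)
  Index 1: (1, 19)
  Index 2: (9, 16)
Therefore out = [(7, 13), (1, 19), (9, 16)].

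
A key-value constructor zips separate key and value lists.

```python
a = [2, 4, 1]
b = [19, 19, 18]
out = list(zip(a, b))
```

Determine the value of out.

Step 1: zip pairs elements at same index:
  Index 0: (2, 19)
  Index 1: (4, 19)
  Index 2: (1, 18)
Therefore out = [(2, 19), (4, 19), (1, 18)].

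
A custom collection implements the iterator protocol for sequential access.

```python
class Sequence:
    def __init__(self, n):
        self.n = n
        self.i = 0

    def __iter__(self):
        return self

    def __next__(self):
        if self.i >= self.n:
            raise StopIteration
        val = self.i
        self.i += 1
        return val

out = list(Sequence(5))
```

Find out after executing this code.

Step 1: Sequence(5) creates an iterator counting 0 to 4.
Step 2: list() consumes all values: [0, 1, 2, 3, 4].
Therefore out = [0, 1, 2, 3, 4].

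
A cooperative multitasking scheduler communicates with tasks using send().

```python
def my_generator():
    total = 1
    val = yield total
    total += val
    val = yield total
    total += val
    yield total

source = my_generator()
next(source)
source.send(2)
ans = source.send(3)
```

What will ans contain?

Step 1: next() -> yield total=1.
Step 2: send(2) -> val=2, total = 1+2 = 3, yield 3.
Step 3: send(3) -> val=3, total = 3+3 = 6, yield 6.
Therefore ans = 6.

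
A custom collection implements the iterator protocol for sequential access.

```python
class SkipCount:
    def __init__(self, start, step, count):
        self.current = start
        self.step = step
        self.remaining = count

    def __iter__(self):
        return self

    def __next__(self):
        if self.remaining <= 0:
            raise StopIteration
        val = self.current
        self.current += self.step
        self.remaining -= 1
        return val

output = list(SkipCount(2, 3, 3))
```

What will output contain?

Step 1: SkipCount starts at 2, increments by 3, for 3 steps:
  Yield 2, then current += 3
  Yield 5, then current += 3
  Yield 8, then current += 3
Therefore output = [2, 5, 8].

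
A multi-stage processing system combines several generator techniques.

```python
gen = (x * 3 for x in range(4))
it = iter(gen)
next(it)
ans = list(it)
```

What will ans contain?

Step 1: Generator produces [0, 3, 6, 9].
Step 2: next(it) consumes first element (0).
Step 3: list(it) collects remaining: [3, 6, 9].
Therefore ans = [3, 6, 9].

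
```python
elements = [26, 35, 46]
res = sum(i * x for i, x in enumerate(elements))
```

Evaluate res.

Step 1: Compute i * x for each (i, x) in enumerate([26, 35, 46]):
  i=0, x=26: 0*26 = 0
  i=1, x=35: 1*35 = 35
  i=2, x=46: 2*46 = 92
Step 2: sum = 0 + 35 + 92 = 127.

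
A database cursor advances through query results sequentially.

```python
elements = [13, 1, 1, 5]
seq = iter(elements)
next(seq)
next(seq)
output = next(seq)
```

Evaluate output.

Step 1: Create iterator over [13, 1, 1, 5].
Step 2: next() consumes 13.
Step 3: next() consumes 1.
Step 4: next() returns 1.
Therefore output = 1.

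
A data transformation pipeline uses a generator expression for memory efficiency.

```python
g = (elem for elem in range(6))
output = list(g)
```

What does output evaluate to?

Step 1: Generator expression iterates range(6): [0, 1, 2, 3, 4, 5].
Step 2: list() collects all values.
Therefore output = [0, 1, 2, 3, 4, 5].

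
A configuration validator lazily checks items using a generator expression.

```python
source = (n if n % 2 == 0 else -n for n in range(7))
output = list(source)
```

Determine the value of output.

Step 1: For each n in range(7), yield n if even, else -n:
  n=0: even, yield 0
  n=1: odd, yield -1
  n=2: even, yield 2
  n=3: odd, yield -3
  n=4: even, yield 4
  n=5: odd, yield -5
  n=6: even, yield 6
Therefore output = [0, -1, 2, -3, 4, -5, 6].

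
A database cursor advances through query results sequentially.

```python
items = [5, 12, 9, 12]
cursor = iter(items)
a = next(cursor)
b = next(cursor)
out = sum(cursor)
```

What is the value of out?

Step 1: Create iterator over [5, 12, 9, 12].
Step 2: a = next() = 5, b = next() = 12.
Step 3: sum() of remaining [9, 12] = 21.
Therefore out = 21.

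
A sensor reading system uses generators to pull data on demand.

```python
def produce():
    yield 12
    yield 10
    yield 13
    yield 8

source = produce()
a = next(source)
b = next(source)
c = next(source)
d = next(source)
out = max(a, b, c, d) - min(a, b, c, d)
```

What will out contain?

Step 1: Create generator and consume all values:
  a = next(source) = 12
  b = next(source) = 10
  c = next(source) = 13
  d = next(source) = 8
Step 2: max = 13, min = 8, out = 13 - 8 = 5.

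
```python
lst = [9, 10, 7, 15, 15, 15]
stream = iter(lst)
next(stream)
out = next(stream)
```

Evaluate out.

Step 1: Create iterator over [9, 10, 7, 15, 15, 15].
Step 2: next() consumes 9.
Step 3: next() returns 10.
Therefore out = 10.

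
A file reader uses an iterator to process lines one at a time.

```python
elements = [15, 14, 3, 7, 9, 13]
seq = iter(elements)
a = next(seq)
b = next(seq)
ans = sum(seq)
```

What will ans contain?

Step 1: Create iterator over [15, 14, 3, 7, 9, 13].
Step 2: a = next() = 15, b = next() = 14.
Step 3: sum() of remaining [3, 7, 9, 13] = 32.
Therefore ans = 32.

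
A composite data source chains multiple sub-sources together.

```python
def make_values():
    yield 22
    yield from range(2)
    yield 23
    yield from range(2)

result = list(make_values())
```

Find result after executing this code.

Step 1: Trace yields in order:
  yield 22
  yield 0
  yield 1
  yield 23
  yield 0
  yield 1
Therefore result = [22, 0, 1, 23, 0, 1].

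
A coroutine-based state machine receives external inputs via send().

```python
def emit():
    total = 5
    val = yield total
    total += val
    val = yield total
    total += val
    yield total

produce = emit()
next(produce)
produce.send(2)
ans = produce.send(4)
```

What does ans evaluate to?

Step 1: next() -> yield total=5.
Step 2: send(2) -> val=2, total = 5+2 = 7, yield 7.
Step 3: send(4) -> val=4, total = 7+4 = 11, yield 11.
Therefore ans = 11.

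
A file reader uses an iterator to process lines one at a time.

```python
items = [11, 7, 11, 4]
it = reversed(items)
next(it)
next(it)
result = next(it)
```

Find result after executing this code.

Step 1: reversed([11, 7, 11, 4]) gives iterator: [4, 11, 7, 11].
Step 2: First next() = 4, second next() = 11.
Step 3: Third next() = 7.
Therefore result = 7.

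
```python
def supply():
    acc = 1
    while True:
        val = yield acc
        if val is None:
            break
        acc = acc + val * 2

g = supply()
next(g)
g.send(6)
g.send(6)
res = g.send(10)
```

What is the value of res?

Step 1: next() -> yield acc=1.
Step 2: send(6) -> val=6, acc = 1 + 6*2 = 13, yield 13.
Step 3: send(6) -> val=6, acc = 13 + 6*2 = 25, yield 25.
Step 4: send(10) -> val=10, acc = 25 + 10*2 = 45, yield 45.
Therefore res = 45.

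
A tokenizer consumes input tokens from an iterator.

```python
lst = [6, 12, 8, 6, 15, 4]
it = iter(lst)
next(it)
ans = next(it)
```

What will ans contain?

Step 1: Create iterator over [6, 12, 8, 6, 15, 4].
Step 2: next() consumes 6.
Step 3: next() returns 12.
Therefore ans = 12.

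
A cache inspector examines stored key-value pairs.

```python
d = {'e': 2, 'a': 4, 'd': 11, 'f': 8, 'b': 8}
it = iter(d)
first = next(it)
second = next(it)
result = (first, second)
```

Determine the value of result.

Step 1: iter(d) iterates over keys: ['e', 'a', 'd', 'f', 'b'].
Step 2: first = next(it) = 'e', second = next(it) = 'a'.
Therefore result = ('e', 'a').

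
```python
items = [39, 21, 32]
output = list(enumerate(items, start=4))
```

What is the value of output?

Step 1: enumerate with start=4:
  (4, 39)
  (5, 21)
  (6, 32)
Therefore output = [(4, 39), (5, 21), (6, 32)].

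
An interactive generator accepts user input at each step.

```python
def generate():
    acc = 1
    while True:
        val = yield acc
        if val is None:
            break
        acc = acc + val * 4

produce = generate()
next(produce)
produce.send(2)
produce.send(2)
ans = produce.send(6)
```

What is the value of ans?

Step 1: next() -> yield acc=1.
Step 2: send(2) -> val=2, acc = 1 + 2*4 = 9, yield 9.
Step 3: send(2) -> val=2, acc = 9 + 2*4 = 17, yield 17.
Step 4: send(6) -> val=6, acc = 17 + 6*4 = 41, yield 41.
Therefore ans = 41.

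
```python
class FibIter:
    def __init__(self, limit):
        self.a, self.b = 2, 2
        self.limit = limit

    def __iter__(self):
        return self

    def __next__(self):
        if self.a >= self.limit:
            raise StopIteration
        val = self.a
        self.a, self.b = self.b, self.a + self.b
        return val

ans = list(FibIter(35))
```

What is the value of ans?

Step 1: Fibonacci-like sequence (a=2, b=2) until >= 35:
  Yield 2, then a,b = 2,4
  Yield 2, then a,b = 4,6
  Yield 4, then a,b = 6,10
  Yield 6, then a,b = 10,16
  Yield 10, then a,b = 16,26
  Yield 16, then a,b = 26,42
  Yield 26, then a,b = 42,68
Step 2: 42 >= 35, stop.
Therefore ans = [2, 2, 4, 6, 10, 16, 26].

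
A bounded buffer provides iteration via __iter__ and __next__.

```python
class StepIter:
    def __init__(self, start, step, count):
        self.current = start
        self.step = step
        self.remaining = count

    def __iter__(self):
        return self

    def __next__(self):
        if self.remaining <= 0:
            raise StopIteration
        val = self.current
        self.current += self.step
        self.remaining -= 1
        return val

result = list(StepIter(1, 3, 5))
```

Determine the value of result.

Step 1: StepIter starts at 1, increments by 3, for 5 steps:
  Yield 1, then current += 3
  Yield 4, then current += 3
  Yield 7, then current += 3
  Yield 10, then current += 3
  Yield 13, then current += 3
Therefore result = [1, 4, 7, 10, 13].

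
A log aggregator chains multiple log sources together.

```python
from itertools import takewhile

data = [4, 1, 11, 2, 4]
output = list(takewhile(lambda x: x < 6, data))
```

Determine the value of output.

Step 1: takewhile stops at first element >= 6:
  4 < 6: take
  1 < 6: take
  11 >= 6: stop
Therefore output = [4, 1].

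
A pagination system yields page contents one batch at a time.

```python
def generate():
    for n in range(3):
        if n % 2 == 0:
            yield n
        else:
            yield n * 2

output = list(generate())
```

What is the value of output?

Step 1: For each n in range(3), yield n if even, else n*2:
  n=0 (even): yield 0
  n=1 (odd): yield 1*2 = 2
  n=2 (even): yield 2
Therefore output = [0, 2, 2].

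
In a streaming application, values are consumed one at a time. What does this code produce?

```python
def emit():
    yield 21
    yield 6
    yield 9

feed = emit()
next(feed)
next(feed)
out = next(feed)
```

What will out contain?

Step 1: emit() creates a generator.
Step 2: next(feed) yields 21 (consumed and discarded).
Step 3: next(feed) yields 6 (consumed and discarded).
Step 4: next(feed) yields 9, assigned to out.
Therefore out = 9.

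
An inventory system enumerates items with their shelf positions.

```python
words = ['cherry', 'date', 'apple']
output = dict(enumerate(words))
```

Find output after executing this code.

Step 1: enumerate pairs indices with words:
  0 -> 'cherry'
  1 -> 'date'
  2 -> 'apple'
Therefore output = {0: 'cherry', 1: 'date', 2: 'apple'}.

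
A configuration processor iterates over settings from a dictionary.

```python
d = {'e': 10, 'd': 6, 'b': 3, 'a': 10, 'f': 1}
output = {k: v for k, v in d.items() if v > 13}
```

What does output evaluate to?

Step 1: Filter items where value > 13:
  'e': 10 <= 13: removed
  'd': 6 <= 13: removed
  'b': 3 <= 13: removed
  'a': 10 <= 13: removed
  'f': 1 <= 13: removed
Therefore output = {}.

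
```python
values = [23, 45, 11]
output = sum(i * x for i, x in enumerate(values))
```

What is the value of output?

Step 1: Compute i * x for each (i, x) in enumerate([23, 45, 11]):
  i=0, x=23: 0*23 = 0
  i=1, x=45: 1*45 = 45
  i=2, x=11: 2*11 = 22
Step 2: sum = 0 + 45 + 22 = 67.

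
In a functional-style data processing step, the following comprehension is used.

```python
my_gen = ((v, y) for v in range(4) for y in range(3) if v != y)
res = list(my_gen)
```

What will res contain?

Step 1: Nested generator over range(4) x range(3) where v != y:
  (0, 0): excluded (v == y)
  (0, 1): included
  (0, 2): included
  (1, 0): included
  (1, 1): excluded (v == y)
  (1, 2): included
  (2, 0): included
  (2, 1): included
  (2, 2): excluded (v == y)
  (3, 0): included
  (3, 1): included
  (3, 2): included
Therefore res = [(0, 1), (0, 2), (1, 0), (1, 2), (2, 0), (2, 1), (3, 0), (3, 1), (3, 2)].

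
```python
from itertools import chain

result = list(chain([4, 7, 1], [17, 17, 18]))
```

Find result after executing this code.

Step 1: chain() concatenates iterables: [4, 7, 1] + [17, 17, 18].
Therefore result = [4, 7, 1, 17, 17, 18].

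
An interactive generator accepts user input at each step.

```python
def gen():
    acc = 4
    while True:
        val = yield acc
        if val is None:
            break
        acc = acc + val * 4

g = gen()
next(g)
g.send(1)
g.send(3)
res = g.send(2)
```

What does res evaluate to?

Step 1: next() -> yield acc=4.
Step 2: send(1) -> val=1, acc = 4 + 1*4 = 8, yield 8.
Step 3: send(3) -> val=3, acc = 8 + 3*4 = 20, yield 20.
Step 4: send(2) -> val=2, acc = 20 + 2*4 = 28, yield 28.
Therefore res = 28.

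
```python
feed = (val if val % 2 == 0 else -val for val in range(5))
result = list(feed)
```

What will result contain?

Step 1: For each val in range(5), yield val if even, else -val:
  val=0: even, yield 0
  val=1: odd, yield -1
  val=2: even, yield 2
  val=3: odd, yield -3
  val=4: even, yield 4
Therefore result = [0, -1, 2, -3, 4].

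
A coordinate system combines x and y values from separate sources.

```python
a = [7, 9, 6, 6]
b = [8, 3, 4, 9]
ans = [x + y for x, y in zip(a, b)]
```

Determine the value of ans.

Step 1: Add corresponding elements:
  7 + 8 = 15
  9 + 3 = 12
  6 + 4 = 10
  6 + 9 = 15
Therefore ans = [15, 12, 10, 15].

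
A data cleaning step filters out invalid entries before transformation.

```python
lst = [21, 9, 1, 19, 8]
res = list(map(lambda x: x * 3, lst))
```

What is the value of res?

Step 1: Apply lambda x: x * 3 to each element:
  21 -> 63
  9 -> 27
  1 -> 3
  19 -> 57
  8 -> 24
Therefore res = [63, 27, 3, 57, 24].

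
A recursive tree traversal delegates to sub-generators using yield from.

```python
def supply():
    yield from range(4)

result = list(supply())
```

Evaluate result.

Step 1: yield from delegates to the iterable, yielding each element.
Step 2: Collected values: [0, 1, 2, 3].
Therefore result = [0, 1, 2, 3].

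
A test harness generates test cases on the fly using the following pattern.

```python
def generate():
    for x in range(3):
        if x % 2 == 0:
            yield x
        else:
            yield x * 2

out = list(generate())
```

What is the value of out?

Step 1: For each x in range(3), yield x if even, else x*2:
  x=0 (even): yield 0
  x=1 (odd): yield 1*2 = 2
  x=2 (even): yield 2
Therefore out = [0, 2, 2].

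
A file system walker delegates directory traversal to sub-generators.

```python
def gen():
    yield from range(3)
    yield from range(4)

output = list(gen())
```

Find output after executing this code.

Step 1: Trace yields in order:
  yield 0
  yield 1
  yield 2
  yield 0
  yield 1
  yield 2
  yield 3
Therefore output = [0, 1, 2, 0, 1, 2, 3].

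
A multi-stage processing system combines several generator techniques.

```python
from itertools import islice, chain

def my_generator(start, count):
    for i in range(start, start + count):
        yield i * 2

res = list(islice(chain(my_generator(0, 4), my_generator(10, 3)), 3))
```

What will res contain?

Step 1: my_generator(0, 4) yields [0, 2, 4, 6].
Step 2: my_generator(10, 3) yields [20, 22, 24].
Step 3: chain concatenates: [0, 2, 4, 6, 20, 22, 24].
Step 4: islice takes first 3: [0, 2, 4].
Therefore res = [0, 2, 4].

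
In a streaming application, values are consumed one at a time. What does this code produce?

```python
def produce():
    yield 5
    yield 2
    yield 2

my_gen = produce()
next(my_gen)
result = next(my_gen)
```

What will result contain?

Step 1: produce() creates a generator.
Step 2: next(my_gen) yields 5 (consumed and discarded).
Step 3: next(my_gen) yields 2, assigned to result.
Therefore result = 2.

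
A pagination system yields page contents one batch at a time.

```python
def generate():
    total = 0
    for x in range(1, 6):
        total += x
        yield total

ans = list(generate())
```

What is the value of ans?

Step 1: Generator accumulates running sum:
  x=1: total = 1, yield 1
  x=2: total = 3, yield 3
  x=3: total = 6, yield 6
  x=4: total = 10, yield 10
  x=5: total = 15, yield 15
Therefore ans = [1, 3, 6, 10, 15].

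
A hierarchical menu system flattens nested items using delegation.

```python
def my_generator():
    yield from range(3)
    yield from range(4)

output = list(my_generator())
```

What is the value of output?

Step 1: Trace yields in order:
  yield 0
  yield 1
  yield 2
  yield 0
  yield 1
  yield 2
  yield 3
Therefore output = [0, 1, 2, 0, 1, 2, 3].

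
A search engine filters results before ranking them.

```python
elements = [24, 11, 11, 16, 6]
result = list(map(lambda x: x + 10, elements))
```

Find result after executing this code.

Step 1: Apply lambda x: x + 10 to each element:
  24 -> 34
  11 -> 21
  11 -> 21
  16 -> 26
  6 -> 16
Therefore result = [34, 21, 21, 26, 16].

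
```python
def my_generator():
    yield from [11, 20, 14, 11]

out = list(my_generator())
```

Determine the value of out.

Step 1: yield from delegates to the iterable, yielding each element.
Step 2: Collected values: [11, 20, 14, 11].
Therefore out = [11, 20, 14, 11].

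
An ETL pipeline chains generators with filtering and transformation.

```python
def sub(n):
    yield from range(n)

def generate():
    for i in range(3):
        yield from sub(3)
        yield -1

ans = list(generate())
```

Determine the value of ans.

Step 1: For each i in range(3):
  i=0: yield from sub(3) -> [0, 1, 2], then yield -1
  i=1: yield from sub(3) -> [0, 1, 2], then yield -1
  i=2: yield from sub(3) -> [0, 1, 2], then yield -1
Therefore ans = [0, 1, 2, -1, 0, 1, 2, -1, 0, 1, 2, -1].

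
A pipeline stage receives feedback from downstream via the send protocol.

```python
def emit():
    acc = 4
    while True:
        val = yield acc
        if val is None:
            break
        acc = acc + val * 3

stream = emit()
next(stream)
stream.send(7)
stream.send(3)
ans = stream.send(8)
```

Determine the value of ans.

Step 1: next() -> yield acc=4.
Step 2: send(7) -> val=7, acc = 4 + 7*3 = 25, yield 25.
Step 3: send(3) -> val=3, acc = 25 + 3*3 = 34, yield 34.
Step 4: send(8) -> val=8, acc = 34 + 8*3 = 58, yield 58.
Therefore ans = 58.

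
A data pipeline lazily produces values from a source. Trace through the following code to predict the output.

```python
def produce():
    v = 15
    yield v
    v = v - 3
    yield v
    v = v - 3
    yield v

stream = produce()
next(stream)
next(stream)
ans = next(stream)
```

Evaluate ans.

Step 1: Trace through generator execution:
  Yield 1: v starts at 15, yield 15
  Yield 2: v = 15 - 3 = 12, yield 12
  Yield 3: v = 12 - 3 = 9, yield 9
Step 2: First next() gets 15, second next() gets the second value, third next() yields 9.
Therefore ans = 9.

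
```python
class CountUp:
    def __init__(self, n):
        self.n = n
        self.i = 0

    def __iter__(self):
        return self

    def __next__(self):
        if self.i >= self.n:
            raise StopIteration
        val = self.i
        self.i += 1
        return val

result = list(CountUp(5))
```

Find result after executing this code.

Step 1: CountUp(5) creates an iterator counting 0 to 4.
Step 2: list() consumes all values: [0, 1, 2, 3, 4].
Therefore result = [0, 1, 2, 3, 4].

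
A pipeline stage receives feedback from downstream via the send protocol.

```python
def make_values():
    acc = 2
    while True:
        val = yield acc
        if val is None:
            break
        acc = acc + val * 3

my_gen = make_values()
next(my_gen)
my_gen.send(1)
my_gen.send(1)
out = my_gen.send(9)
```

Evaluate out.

Step 1: next() -> yield acc=2.
Step 2: send(1) -> val=1, acc = 2 + 1*3 = 5, yield 5.
Step 3: send(1) -> val=1, acc = 5 + 1*3 = 8, yield 8.
Step 4: send(9) -> val=9, acc = 8 + 9*3 = 35, yield 35.
Therefore out = 35.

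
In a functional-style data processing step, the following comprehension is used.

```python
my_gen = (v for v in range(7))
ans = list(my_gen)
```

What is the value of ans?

Step 1: Generator expression iterates range(7): [0, 1, 2, 3, 4, 5, 6].
Step 2: list() collects all values.
Therefore ans = [0, 1, 2, 3, 4, 5, 6].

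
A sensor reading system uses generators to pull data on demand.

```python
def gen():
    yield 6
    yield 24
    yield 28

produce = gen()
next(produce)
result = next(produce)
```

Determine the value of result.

Step 1: gen() creates a generator.
Step 2: next(produce) yields 6 (consumed and discarded).
Step 3: next(produce) yields 24, assigned to result.
Therefore result = 24.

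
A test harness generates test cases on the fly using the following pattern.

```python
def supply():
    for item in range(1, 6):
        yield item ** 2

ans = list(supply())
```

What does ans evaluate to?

Step 1: For each item in range(1, 6), yield item**2:
  item=1: yield 1**2 = 1
  item=2: yield 2**2 = 4
  item=3: yield 3**2 = 9
  item=4: yield 4**2 = 16
  item=5: yield 5**2 = 25
Therefore ans = [1, 4, 9, 16, 25].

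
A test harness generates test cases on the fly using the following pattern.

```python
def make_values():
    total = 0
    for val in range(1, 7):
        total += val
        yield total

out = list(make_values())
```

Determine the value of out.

Step 1: Generator accumulates running sum:
  val=1: total = 1, yield 1
  val=2: total = 3, yield 3
  val=3: total = 6, yield 6
  val=4: total = 10, yield 10
  val=5: total = 15, yield 15
  val=6: total = 21, yield 21
Therefore out = [1, 3, 6, 10, 15, 21].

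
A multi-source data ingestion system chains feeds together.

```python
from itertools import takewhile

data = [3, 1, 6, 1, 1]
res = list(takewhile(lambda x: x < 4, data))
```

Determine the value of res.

Step 1: takewhile stops at first element >= 4:
  3 < 4: take
  1 < 4: take
  6 >= 4: stop
Therefore res = [3, 1].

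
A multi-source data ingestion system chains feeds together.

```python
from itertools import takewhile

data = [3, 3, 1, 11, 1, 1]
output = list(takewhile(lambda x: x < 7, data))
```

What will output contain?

Step 1: takewhile stops at first element >= 7:
  3 < 7: take
  3 < 7: take
  1 < 7: take
  11 >= 7: stop
Therefore output = [3, 3, 1].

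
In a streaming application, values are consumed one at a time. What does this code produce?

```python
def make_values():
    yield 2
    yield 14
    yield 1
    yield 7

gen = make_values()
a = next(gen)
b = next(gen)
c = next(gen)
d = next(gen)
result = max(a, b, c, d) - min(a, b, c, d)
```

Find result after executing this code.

Step 1: Create generator and consume all values:
  a = next(gen) = 2
  b = next(gen) = 14
  c = next(gen) = 1
  d = next(gen) = 7
Step 2: max = 14, min = 1, result = 14 - 1 = 13.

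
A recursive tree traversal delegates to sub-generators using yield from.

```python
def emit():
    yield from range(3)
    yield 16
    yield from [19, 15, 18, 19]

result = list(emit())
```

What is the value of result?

Step 1: Trace yields in order:
  yield 0
  yield 1
  yield 2
  yield 16
  yield 19
  yield 15
  yield 18
  yield 19
Therefore result = [0, 1, 2, 16, 19, 15, 18, 19].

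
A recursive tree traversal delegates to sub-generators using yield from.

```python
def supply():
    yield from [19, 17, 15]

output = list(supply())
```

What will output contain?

Step 1: yield from delegates to the iterable, yielding each element.
Step 2: Collected values: [19, 17, 15].
Therefore output = [19, 17, 15].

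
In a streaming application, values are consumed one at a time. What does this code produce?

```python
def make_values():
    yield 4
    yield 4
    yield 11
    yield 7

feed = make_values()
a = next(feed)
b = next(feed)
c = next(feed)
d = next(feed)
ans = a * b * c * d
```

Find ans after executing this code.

Step 1: Create generator and consume all values:
  a = next(feed) = 4
  b = next(feed) = 4
  c = next(feed) = 11
  d = next(feed) = 7
Step 2: ans = 4 * 4 * 11 * 7 = 1232.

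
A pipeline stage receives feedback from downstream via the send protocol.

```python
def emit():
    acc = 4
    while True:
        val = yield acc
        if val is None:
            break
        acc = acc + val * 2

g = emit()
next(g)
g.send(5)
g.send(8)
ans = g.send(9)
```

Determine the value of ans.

Step 1: next() -> yield acc=4.
Step 2: send(5) -> val=5, acc = 4 + 5*2 = 14, yield 14.
Step 3: send(8) -> val=8, acc = 14 + 8*2 = 30, yield 30.
Step 4: send(9) -> val=9, acc = 30 + 9*2 = 48, yield 48.
Therefore ans = 48.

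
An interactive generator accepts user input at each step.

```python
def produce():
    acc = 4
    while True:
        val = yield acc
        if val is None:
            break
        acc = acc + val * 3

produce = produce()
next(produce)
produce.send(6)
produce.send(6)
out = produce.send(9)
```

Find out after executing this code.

Step 1: next() -> yield acc=4.
Step 2: send(6) -> val=6, acc = 4 + 6*3 = 22, yield 22.
Step 3: send(6) -> val=6, acc = 22 + 6*3 = 40, yield 40.
Step 4: send(9) -> val=9, acc = 40 + 9*3 = 67, yield 67.
Therefore out = 67.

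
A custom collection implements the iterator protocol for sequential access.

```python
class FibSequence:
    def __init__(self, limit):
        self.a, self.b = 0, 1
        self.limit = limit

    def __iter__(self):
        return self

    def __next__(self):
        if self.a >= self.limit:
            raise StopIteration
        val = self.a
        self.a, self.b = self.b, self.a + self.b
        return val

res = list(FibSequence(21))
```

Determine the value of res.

Step 1: Fibonacci-like sequence (a=0, b=1) until >= 21:
  Yield 0, then a,b = 1,1
  Yield 1, then a,b = 1,2
  Yield 1, then a,b = 2,3
  Yield 2, then a,b = 3,5
  Yield 3, then a,b = 5,8
  Yield 5, then a,b = 8,13
  Yield 8, then a,b = 13,21
  Yield 13, then a,b = 21,34
Step 2: 21 >= 21, stop.
Therefore res = [0, 1, 1, 2, 3, 5, 8, 13].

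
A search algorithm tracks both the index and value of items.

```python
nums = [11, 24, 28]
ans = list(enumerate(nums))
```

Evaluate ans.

Step 1: enumerate pairs each element with its index:
  (0, 11)
  (1, 24)
  (2, 28)
Therefore ans = [(0, 11), (1, 24), (2, 28)].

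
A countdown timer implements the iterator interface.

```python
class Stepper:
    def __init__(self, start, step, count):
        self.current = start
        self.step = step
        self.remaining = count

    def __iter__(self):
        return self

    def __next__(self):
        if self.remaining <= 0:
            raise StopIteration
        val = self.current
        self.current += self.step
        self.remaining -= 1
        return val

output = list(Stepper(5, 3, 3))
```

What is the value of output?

Step 1: Stepper starts at 5, increments by 3, for 3 steps:
  Yield 5, then current += 3
  Yield 8, then current += 3
  Yield 11, then current += 3
Therefore output = [5, 8, 11].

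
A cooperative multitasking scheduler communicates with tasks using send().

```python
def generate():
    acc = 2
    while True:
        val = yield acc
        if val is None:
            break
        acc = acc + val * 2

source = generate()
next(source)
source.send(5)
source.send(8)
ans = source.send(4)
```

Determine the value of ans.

Step 1: next() -> yield acc=2.
Step 2: send(5) -> val=5, acc = 2 + 5*2 = 12, yield 12.
Step 3: send(8) -> val=8, acc = 12 + 8*2 = 28, yield 28.
Step 4: send(4) -> val=4, acc = 28 + 4*2 = 36, yield 36.
Therefore ans = 36.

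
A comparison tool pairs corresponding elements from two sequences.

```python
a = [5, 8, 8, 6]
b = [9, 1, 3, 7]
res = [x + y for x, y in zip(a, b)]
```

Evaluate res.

Step 1: Add corresponding elements:
  5 + 9 = 14
  8 + 1 = 9
  8 + 3 = 11
  6 + 7 = 13
Therefore res = [14, 9, 11, 13].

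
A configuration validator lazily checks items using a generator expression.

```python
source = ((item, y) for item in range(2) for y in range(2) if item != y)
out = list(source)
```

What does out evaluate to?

Step 1: Nested generator over range(2) x range(2) where item != y:
  (0, 0): excluded (item == y)
  (0, 1): included
  (1, 0): included
  (1, 1): excluded (item == y)
Therefore out = [(0, 1), (1, 0)].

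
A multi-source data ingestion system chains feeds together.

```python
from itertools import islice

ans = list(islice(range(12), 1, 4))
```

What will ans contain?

Step 1: islice(range(12), 1, 4) takes elements at indices [1, 4).
Step 2: Elements: [1, 2, 3].
Therefore ans = [1, 2, 3].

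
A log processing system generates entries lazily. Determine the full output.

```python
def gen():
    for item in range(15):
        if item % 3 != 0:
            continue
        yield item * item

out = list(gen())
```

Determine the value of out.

Step 1: Only yield item**2 when item is divisible by 3:
  item=0: 0 % 3 == 0, yield 0**2 = 0
  item=3: 3 % 3 == 0, yield 3**2 = 9
  item=6: 6 % 3 == 0, yield 6**2 = 36
  item=9: 9 % 3 == 0, yield 9**2 = 81
  item=12: 12 % 3 == 0, yield 12**2 = 144
Therefore out = [0, 9, 36, 81, 144].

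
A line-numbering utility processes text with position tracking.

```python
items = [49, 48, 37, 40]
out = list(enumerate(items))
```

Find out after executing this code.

Step 1: enumerate pairs each element with its index:
  (0, 49)
  (1, 48)
  (2, 37)
  (3, 40)
Therefore out = [(0, 49), (1, 48), (2, 37), (3, 40)].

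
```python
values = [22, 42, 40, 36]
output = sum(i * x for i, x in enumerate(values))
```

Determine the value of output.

Step 1: Compute i * x for each (i, x) in enumerate([22, 42, 40, 36]):
  i=0, x=22: 0*22 = 0
  i=1, x=42: 1*42 = 42
  i=2, x=40: 2*40 = 80
  i=3, x=36: 3*36 = 108
Step 2: sum = 0 + 42 + 80 + 108 = 230.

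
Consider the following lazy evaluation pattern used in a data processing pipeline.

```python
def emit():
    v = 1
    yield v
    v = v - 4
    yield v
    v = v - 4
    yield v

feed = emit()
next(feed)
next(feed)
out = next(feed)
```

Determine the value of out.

Step 1: Trace through generator execution:
  Yield 1: v starts at 1, yield 1
  Yield 2: v = 1 - 4 = -3, yield -3
  Yield 3: v = -3 - 4 = -7, yield -7
Step 2: First next() gets 1, second next() gets the second value, third next() yields -7.
Therefore out = -7.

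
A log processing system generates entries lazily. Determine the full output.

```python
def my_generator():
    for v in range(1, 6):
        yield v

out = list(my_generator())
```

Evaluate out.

Step 1: The generator yields each value from range(1, 6).
Step 2: list() consumes all yields: [1, 2, 3, 4, 5].
Therefore out = [1, 2, 3, 4, 5].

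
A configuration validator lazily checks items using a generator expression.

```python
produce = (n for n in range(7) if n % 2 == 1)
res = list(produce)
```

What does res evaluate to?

Step 1: Filter range(7) keeping only odd values:
  n=0: even, excluded
  n=1: odd, included
  n=2: even, excluded
  n=3: odd, included
  n=4: even, excluded
  n=5: odd, included
  n=6: even, excluded
Therefore res = [1, 3, 5].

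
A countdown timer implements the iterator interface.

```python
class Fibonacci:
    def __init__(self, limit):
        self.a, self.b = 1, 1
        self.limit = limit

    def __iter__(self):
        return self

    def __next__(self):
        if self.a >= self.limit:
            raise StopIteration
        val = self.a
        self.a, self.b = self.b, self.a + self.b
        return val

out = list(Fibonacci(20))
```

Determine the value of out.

Step 1: Fibonacci-like sequence (a=1, b=1) until >= 20:
  Yield 1, then a,b = 1,2
  Yield 1, then a,b = 2,3
  Yield 2, then a,b = 3,5
  Yield 3, then a,b = 5,8
  Yield 5, then a,b = 8,13
  Yield 8, then a,b = 13,21
  Yield 13, then a,b = 21,34
Step 2: 21 >= 20, stop.
Therefore out = [1, 1, 2, 3, 5, 8, 13].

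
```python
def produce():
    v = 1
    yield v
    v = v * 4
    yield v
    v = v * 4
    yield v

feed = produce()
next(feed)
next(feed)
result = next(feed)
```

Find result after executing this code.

Step 1: Trace through generator execution:
  Yield 1: v starts at 1, yield 1
  Yield 2: v = 1 * 4 = 4, yield 4
  Yield 3: v = 4 * 4 = 16, yield 16
Step 2: First next() gets 1, second next() gets the second value, third next() yields 16.
Therefore result = 16.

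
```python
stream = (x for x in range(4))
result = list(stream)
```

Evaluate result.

Step 1: Generator expression iterates range(4): [0, 1, 2, 3].
Step 2: list() collects all values.
Therefore result = [0, 1, 2, 3].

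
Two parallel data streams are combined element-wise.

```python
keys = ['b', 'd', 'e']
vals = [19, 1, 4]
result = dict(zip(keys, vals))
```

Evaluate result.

Step 1: zip pairs keys with values:
  'b' -> 19
  'd' -> 1
  'e' -> 4
Therefore result = {'b': 19, 'd': 1, 'e': 4}.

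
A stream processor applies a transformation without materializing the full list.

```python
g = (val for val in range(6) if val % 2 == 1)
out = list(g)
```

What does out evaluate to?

Step 1: Filter range(6) keeping only odd values:
  val=0: even, excluded
  val=1: odd, included
  val=2: even, excluded
  val=3: odd, included
  val=4: even, excluded
  val=5: odd, included
Therefore out = [1, 3, 5].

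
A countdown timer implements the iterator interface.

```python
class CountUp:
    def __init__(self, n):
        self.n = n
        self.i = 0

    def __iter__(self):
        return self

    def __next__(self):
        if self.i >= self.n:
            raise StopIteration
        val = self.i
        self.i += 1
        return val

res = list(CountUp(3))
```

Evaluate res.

Step 1: CountUp(3) creates an iterator counting 0 to 2.
Step 2: list() consumes all values: [0, 1, 2].
Therefore res = [0, 1, 2].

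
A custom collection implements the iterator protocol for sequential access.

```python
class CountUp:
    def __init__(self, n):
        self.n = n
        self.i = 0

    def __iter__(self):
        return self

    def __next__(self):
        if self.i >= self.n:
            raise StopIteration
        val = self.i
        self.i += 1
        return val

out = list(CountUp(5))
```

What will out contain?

Step 1: CountUp(5) creates an iterator counting 0 to 4.
Step 2: list() consumes all values: [0, 1, 2, 3, 4].
Therefore out = [0, 1, 2, 3, 4].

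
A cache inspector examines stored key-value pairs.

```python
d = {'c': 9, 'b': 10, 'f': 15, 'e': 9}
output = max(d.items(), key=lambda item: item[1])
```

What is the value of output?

Step 1: Find item with maximum value:
  ('c', 9)
  ('b', 10)
  ('f', 15)
  ('e', 9)
Step 2: Maximum value is 15 at key 'f'.
Therefore output = ('f', 15).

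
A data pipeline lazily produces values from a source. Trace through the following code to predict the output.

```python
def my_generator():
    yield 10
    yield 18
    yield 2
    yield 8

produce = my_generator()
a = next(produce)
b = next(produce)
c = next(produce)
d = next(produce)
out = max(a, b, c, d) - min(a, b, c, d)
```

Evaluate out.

Step 1: Create generator and consume all values:
  a = next(produce) = 10
  b = next(produce) = 18
  c = next(produce) = 2
  d = next(produce) = 8
Step 2: max = 18, min = 2, out = 18 - 2 = 16.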